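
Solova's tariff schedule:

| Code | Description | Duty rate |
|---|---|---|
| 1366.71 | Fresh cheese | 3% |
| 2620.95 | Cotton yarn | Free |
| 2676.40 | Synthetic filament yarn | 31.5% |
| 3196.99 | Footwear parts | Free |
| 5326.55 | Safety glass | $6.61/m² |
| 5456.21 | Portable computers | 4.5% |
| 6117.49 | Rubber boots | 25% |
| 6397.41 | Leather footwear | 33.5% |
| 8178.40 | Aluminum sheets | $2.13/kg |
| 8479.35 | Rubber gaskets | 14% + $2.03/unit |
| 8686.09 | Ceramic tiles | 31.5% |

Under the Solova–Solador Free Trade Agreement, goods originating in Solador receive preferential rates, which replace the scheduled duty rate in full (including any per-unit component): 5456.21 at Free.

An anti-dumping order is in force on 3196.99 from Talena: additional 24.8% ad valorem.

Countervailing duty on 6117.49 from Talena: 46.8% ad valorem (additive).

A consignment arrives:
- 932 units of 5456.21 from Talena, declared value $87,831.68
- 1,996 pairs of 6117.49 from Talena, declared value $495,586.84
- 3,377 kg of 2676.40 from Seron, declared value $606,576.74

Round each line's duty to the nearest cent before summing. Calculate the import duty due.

$550,855.45

Line 1 (5456.21, Talena, 932 units, $87,831.68):
Base rate for 5456.21 is 4.5%.
5456.21 has an FTA preferential rate, but origin Talena is not Solador; base rate stands.
Duty = $87,831.68 × 4.5% = $3,952.43.
Line 2 (6117.49, Talena, 1,996 pairs, $495,586.84):
Base rate for 6117.49 is 25%.
Additional duty on 6117.49 from Talena: +46.8%. Applied ad valorem rate: 25% + 46.8% = 71.8%.
Duty = $495,586.84 × 71.8% = $355,831.35.
Line 3 (2676.40, Seron, 3,377 kg, $606,576.74):
Base rate for 2676.40 is 31.5%.
Duty = $606,576.74 × 31.5% = $191,071.67.
Total = $3,952.43 + $355,831.35 + $191,071.67 = $550,855.45.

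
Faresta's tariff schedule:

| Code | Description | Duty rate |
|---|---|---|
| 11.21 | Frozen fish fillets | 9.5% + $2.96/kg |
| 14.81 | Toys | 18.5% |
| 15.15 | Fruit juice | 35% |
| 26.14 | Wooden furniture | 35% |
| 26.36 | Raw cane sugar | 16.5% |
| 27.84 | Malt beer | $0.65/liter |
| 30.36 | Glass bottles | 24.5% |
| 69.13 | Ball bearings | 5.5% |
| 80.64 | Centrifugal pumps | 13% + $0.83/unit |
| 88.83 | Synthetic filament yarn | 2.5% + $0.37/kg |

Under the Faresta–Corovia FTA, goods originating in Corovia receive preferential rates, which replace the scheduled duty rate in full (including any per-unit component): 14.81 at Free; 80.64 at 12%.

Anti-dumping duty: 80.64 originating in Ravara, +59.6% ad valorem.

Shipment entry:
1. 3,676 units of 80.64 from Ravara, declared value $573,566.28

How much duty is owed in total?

Line 1 (80.64, Ravara, 3,676 units, $573,566.28):
Base rate for 80.64 is 13% + $0.83/unit.
80.64 has an FTA preferential rate, but origin Ravara is not Corovia; base rate stands.
Additional duty on 80.64 from Ravara: +59.6%. Applied ad valorem rate: 13% + 59.6% = 72.6%.
Duty = $573,566.28 × 72.6% + 3,676 × $0.83 = $419,460.20.

$419,460.20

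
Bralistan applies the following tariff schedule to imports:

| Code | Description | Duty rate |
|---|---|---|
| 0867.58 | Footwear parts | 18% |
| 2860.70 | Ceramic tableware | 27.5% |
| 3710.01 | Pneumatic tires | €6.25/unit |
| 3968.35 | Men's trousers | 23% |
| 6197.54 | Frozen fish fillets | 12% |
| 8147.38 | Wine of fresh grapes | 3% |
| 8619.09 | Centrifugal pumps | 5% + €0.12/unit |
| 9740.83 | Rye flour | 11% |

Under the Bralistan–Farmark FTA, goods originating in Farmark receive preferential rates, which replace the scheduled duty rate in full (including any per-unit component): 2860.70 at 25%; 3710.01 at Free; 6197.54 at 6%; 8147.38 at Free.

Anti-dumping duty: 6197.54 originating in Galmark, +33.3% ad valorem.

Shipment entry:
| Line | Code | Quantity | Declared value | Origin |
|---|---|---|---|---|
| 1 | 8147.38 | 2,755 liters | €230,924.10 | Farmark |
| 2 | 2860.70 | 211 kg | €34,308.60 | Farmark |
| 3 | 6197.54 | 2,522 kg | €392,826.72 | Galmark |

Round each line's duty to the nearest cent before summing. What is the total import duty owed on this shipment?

Line 1 (8147.38, Farmark, 2,755 liters, €230,924.10):
Base rate for 8147.38 is 3%.
Origin Farmark qualifies under the Bralistan–Farmark agreement and 8147.38 is covered: preferential rate Free applies instead.
Duty = €230,924.10 × 0% = €0.00.
Line 2 (2860.70, Farmark, 211 kg, €34,308.60):
Base rate for 2860.70 is 27.5%.
Origin Farmark qualifies under the Bralistan–Farmark agreement and 2860.70 is covered: preferential rate 25% applies instead.
Duty = €34,308.60 × 25% = €8,577.15.
Line 3 (6197.54, Galmark, 2,522 kg, €392,826.72):
Base rate for 6197.54 is 12%.
6197.54 has an FTA preferential rate, but origin Galmark is not Farmark; base rate stands.
Additional duty on 6197.54 from Galmark: +33.3%. Applied ad valorem rate: 12% + 33.3% = 45.3%.
Duty = €392,826.72 × 45.3% = €177,950.50.
Total = €0.00 + €8,577.15 + €177,950.50 = €186,527.65.

€186,527.65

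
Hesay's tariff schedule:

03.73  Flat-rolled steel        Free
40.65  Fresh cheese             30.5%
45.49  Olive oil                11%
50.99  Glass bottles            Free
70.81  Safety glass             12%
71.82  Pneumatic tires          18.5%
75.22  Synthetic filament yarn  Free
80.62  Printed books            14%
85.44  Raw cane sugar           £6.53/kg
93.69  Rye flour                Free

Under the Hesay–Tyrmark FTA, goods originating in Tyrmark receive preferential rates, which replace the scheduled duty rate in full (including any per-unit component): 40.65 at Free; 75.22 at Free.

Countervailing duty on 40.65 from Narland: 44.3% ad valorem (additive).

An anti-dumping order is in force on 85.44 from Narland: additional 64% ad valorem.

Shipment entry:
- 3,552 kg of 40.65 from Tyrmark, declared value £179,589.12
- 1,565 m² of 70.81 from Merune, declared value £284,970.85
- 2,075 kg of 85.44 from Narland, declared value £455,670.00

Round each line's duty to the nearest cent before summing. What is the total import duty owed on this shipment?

£339,375.05

Line 1 (40.65, Tyrmark, 3,552 kg, £179,589.12):
Base rate for 40.65 is 30.5%.
Origin Tyrmark qualifies under the Hesay–Tyrmark agreement and 40.65 is covered: preferential rate Free applies instead.
The additional-duty order on 40.65 targets Narland, not Tyrmark; it does not apply.
Duty = £179,589.12 × 0% = £0.00.
Line 2 (70.81, Merune, 1,565 m², £284,970.85):
Base rate for 70.81 is 12%.
Duty = £284,970.85 × 12% = £34,196.50.
Line 3 (85.44, Narland, 2,075 kg, £455,670.00):
Base rate for 85.44 is £6.53/kg.
Additional duty on 85.44 from Narland: +64% ad valorem. Applied ad valorem rate = 64%.
Duty = £455,670.00 × 64% + 2,075 × £6.53 = £305,178.55.
Total = £0.00 + £34,196.50 + £305,178.55 = £339,375.05.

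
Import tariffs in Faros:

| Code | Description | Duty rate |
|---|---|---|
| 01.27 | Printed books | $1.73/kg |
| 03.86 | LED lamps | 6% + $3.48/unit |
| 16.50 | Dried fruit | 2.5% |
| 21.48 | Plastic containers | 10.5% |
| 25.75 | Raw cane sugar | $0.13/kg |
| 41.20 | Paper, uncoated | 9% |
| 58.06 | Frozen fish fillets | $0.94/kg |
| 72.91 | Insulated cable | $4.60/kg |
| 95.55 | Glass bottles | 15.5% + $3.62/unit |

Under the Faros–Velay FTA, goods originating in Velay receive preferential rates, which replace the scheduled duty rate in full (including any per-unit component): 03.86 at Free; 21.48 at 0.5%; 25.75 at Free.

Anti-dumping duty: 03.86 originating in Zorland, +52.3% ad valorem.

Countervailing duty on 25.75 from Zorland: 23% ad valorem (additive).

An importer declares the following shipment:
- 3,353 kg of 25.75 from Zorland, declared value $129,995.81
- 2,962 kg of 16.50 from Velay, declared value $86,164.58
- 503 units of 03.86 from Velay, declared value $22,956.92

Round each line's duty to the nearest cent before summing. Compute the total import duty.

Line 1 (25.75, Zorland, 3,353 kg, $129,995.81):
Base rate for 25.75 is $0.13/kg.
25.75 has an FTA preferential rate, but origin Zorland is not Velay; base rate stands.
Additional duty on 25.75 from Zorland: +23% ad valorem. Applied ad valorem rate = 23%.
Duty = $129,995.81 × 23% + 3,353 × $0.13 = $30,334.93.
Line 2 (16.50, Velay, 2,962 kg, $86,164.58):
Base rate for 16.50 is 2.5%.
Origin Velay is the FTA partner but 16.50 is not on the preference list; base rate stands.
Duty = $86,164.58 × 2.5% = $2,154.11.
Line 3 (03.86, Velay, 503 units, $22,956.92):
Base rate for 03.86 is 6% + $3.48/unit.
Origin Velay qualifies under the Faros–Velay agreement and 03.86 is covered: preferential rate Free applies instead.
The additional-duty order on 03.86 targets Zorland, not Velay; it does not apply.
Duty = $22,956.92 × 0% = $0.00.
Total = $30,334.93 + $2,154.11 + $0.00 = $32,489.04.

$32,489.04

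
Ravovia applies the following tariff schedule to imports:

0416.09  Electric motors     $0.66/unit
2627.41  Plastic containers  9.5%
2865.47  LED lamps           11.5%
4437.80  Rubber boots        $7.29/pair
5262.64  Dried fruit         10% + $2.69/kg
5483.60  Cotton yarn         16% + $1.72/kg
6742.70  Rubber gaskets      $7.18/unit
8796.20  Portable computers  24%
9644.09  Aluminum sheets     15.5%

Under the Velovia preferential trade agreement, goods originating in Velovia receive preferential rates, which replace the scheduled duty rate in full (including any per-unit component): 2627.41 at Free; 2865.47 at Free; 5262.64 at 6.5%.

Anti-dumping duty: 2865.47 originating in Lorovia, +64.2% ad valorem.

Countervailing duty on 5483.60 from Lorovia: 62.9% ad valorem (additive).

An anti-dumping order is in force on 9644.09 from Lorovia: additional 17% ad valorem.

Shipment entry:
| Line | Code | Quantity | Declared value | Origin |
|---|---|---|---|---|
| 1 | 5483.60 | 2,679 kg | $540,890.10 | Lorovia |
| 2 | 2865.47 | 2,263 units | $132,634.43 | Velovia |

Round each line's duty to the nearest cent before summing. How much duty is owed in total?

Line 1 (5483.60, Lorovia, 2,679 kg, $540,890.10):
Base rate for 5483.60 is 16% + $1.72/kg.
Additional duty on 5483.60 from Lorovia: +62.9%. Applied ad valorem rate: 16% + 62.9% = 78.9%.
Duty = $540,890.10 × 78.9% + 2,679 × $1.72 = $431,370.17.
Line 2 (2865.47, Velovia, 2,263 units, $132,634.43):
Base rate for 2865.47 is 11.5%.
Origin Velovia qualifies under the Ravovia–Velovia agreement and 2865.47 is covered: preferential rate Free applies instead.
The additional-duty order on 2865.47 targets Lorovia, not Velovia; it does not apply.
Duty = $132,634.43 × 0% = $0.00.
Total = $431,370.17 + $0.00 = $431,370.17.

$431,370.17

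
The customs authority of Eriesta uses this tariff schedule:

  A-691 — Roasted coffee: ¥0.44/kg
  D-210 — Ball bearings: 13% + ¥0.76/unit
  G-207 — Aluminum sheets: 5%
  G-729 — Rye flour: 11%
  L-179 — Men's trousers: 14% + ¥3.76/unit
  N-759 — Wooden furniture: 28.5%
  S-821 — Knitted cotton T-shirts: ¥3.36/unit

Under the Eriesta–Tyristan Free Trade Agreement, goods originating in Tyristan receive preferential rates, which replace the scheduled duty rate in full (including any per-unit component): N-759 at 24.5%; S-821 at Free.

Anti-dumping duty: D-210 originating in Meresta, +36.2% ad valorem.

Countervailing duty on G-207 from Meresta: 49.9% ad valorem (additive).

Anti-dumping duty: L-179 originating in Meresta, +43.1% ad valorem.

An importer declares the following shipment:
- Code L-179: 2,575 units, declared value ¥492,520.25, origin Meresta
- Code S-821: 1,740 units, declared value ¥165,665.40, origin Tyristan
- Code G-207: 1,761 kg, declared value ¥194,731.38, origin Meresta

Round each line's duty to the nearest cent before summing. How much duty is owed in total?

¥397,818.59

Line 1 (L-179, Meresta, 2,575 units, ¥492,520.25):
Base rate for L-179 is 14% + ¥3.76/unit.
Additional duty on L-179 from Meresta: +43.1%. Applied ad valorem rate: 14% + 43.1% = 57.1%.
Duty = ¥492,520.25 × 57.1% + 2,575 × ¥3.76 = ¥290,911.06.
Line 2 (S-821, Tyristan, 1,740 units, ¥165,665.40):
Base rate for S-821 is ¥3.36/unit.
Origin Tyristan qualifies under the Eriesta–Tyristan agreement and S-821 is covered: preferential rate Free applies instead.
Duty = ¥165,665.40 × 0% = ¥0.00.
Line 3 (G-207, Meresta, 1,761 kg, ¥194,731.38):
Base rate for G-207 is 5%.
Additional duty on G-207 from Meresta: +49.9%. Applied ad valorem rate: 5% + 49.9% = 54.9%.
Duty = ¥194,731.38 × 54.9% = ¥106,907.53.
Total = ¥290,911.06 + ¥0.00 + ¥106,907.53 = ¥397,818.59.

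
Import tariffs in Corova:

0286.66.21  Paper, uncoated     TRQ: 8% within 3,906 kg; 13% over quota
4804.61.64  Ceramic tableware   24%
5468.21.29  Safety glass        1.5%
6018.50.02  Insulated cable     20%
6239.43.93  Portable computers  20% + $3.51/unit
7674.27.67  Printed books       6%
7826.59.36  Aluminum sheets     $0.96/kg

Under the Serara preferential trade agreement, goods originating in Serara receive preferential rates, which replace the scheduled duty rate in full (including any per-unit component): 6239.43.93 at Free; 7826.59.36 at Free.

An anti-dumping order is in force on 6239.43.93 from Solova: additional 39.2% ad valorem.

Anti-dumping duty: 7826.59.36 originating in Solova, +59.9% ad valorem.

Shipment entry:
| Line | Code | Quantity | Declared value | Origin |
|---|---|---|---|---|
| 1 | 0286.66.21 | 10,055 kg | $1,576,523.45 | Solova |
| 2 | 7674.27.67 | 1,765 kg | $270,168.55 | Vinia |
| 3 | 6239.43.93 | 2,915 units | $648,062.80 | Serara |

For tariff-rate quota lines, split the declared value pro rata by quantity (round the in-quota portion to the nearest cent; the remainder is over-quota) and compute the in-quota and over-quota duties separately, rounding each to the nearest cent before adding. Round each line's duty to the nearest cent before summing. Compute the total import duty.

$190,537.07

Line 1 (0286.66.21, Solova, 10,055 kg, $1,576,523.45):
Code 0286.66.21 is under a tariff-rate quota (threshold 3,906 kg). In-quota: 3,906 kg at 8%; over-quota: 6,149 kg at 13%.
Pro-rata value split: in-quota = $1,576,523.45 × 3,906/10,055 = $612,421.74; over-quota = $1,576,523.45 − $612,421.74 = $964,101.71.
In-quota duty = $612,421.74 × 8% = $48,993.74. Over-quota duty = $964,101.71 × 13% = $125,333.22.
Line duty = $48,993.74 + $125,333.22 = $174,326.96.
Line 2 (7674.27.67, Vinia, 1,765 kg, $270,168.55):
Base rate for 7674.27.67 is 6%.
Duty = $270,168.55 × 6% = $16,210.11.
Line 3 (6239.43.93, Serara, 2,915 units, $648,062.80):
Base rate for 6239.43.93 is 20% + $3.51/unit.
Origin Serara qualifies under the Corova–Serara agreement and 6239.43.93 is covered: preferential rate Free applies instead.
The additional-duty order on 6239.43.93 targets Solova, not Serara; it does not apply.
Duty = $648,062.80 × 0% = $0.00.
Total = $174,326.96 + $16,210.11 + $0.00 = $190,537.07.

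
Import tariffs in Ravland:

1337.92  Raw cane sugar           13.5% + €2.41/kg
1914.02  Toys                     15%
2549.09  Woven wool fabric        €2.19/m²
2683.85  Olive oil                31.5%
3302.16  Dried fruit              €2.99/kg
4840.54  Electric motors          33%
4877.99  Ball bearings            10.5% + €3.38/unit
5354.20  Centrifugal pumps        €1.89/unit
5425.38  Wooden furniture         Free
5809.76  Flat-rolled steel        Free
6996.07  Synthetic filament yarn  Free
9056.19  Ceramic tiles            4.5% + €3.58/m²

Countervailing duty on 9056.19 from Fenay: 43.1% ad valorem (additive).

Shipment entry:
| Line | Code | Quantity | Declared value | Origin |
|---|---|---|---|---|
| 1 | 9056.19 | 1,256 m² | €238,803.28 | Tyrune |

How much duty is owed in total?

€15,242.63

Line 1 (9056.19, Tyrune, 1,256 m², €238,803.28):
Base rate for 9056.19 is 4.5% + €3.58/m².
The additional-duty order on 9056.19 targets Fenay, not Tyrune; it does not apply.
Duty = €238,803.28 × 4.5% + 1,256 × €3.58 = €15,242.63.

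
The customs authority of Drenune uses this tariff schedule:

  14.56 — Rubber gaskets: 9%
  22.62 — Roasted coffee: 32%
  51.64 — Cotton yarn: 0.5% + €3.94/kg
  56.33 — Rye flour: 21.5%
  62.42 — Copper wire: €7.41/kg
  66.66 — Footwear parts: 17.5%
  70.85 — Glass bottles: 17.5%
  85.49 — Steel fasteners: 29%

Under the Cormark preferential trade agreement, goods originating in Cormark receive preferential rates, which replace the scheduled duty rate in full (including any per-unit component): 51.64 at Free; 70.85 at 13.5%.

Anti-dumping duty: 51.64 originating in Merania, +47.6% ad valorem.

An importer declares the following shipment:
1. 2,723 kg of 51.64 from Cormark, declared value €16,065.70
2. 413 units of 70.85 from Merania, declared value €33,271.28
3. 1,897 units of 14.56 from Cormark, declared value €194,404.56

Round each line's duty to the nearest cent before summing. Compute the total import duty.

Line 1 (51.64, Cormark, 2,723 kg, €16,065.70):
Base rate for 51.64 is 0.5% + €3.94/kg.
Origin Cormark qualifies under the Drenune–Cormark agreement and 51.64 is covered: preferential rate Free applies instead.
The additional-duty order on 51.64 targets Merania, not Cormark; it does not apply.
Duty = €16,065.70 × 0% = €0.00.
Line 2 (70.85, Merania, 413 units, €33,271.28):
Base rate for 70.85 is 17.5%.
70.85 has an FTA preferential rate, but origin Merania is not Cormark; base rate stands.
Duty = €33,271.28 × 17.5% = €5,822.47.
Line 3 (14.56, Cormark, 1,897 units, €194,404.56):
Base rate for 14.56 is 9%.
Origin Cormark is the FTA partner but 14.56 is not on the preference list; base rate stands.
Duty = €194,404.56 × 9% = €17,496.41.
Total = €0.00 + €5,822.47 + €17,496.41 = €23,318.88.

€23,318.88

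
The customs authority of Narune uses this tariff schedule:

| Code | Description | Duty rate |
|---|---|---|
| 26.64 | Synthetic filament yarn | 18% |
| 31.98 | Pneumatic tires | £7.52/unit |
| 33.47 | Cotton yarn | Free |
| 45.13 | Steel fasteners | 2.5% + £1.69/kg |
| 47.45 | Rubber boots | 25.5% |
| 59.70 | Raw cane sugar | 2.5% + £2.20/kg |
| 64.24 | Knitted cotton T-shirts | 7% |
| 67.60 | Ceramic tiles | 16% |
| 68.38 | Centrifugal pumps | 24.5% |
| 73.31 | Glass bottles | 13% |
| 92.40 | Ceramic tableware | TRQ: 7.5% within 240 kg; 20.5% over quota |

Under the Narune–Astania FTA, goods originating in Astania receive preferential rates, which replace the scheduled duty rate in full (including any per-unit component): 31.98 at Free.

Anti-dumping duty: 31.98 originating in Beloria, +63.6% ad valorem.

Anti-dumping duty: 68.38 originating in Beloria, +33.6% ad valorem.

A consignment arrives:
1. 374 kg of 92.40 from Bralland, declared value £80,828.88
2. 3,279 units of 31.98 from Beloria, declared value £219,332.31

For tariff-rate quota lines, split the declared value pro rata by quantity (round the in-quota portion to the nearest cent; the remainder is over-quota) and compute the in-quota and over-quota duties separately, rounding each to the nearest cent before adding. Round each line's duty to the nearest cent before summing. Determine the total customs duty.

Line 1 (92.40, Bralland, 374 kg, £80,828.88):
Code 92.40 is under a tariff-rate quota (threshold 240 kg). In-quota: 240 kg at 7.5%; over-quota: 134 kg at 20.5%.
Pro-rata value split: in-quota = £80,828.88 × 240/374 = £51,868.80; over-quota = £80,828.88 − £51,868.80 = £28,960.08.
In-quota duty = £51,868.80 × 7.5% = £3,890.16. Over-quota duty = £28,960.08 × 20.5% = £5,936.82.
Line duty = £3,890.16 + £5,936.82 = £9,826.98.
Line 2 (31.98, Beloria, 3,279 units, £219,332.31):
Base rate for 31.98 is £7.52/unit.
31.98 has an FTA preferential rate, but origin Beloria is not Astania; base rate stands.
Additional duty on 31.98 from Beloria: +63.6% ad valorem. Applied ad valorem rate = 63.6%.
Duty = £219,332.31 × 63.6% + 3,279 × £7.52 = £164,153.43.
Total = £9,826.98 + £164,153.43 = £173,980.41.

£173,980.41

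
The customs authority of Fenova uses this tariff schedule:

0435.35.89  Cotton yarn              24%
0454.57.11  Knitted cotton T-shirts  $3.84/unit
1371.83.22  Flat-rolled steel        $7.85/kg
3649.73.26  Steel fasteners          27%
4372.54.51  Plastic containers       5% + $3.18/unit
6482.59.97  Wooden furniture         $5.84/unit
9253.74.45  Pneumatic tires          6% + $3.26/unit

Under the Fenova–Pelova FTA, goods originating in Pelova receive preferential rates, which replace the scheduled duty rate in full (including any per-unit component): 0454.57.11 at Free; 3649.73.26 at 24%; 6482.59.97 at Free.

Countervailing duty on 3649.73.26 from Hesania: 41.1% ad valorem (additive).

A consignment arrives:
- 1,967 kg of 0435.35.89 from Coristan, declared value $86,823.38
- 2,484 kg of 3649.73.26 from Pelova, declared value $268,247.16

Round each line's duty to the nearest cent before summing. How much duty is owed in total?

Line 1 (0435.35.89, Coristan, 1,967 kg, $86,823.38):
Base rate for 0435.35.89 is 24%.
Duty = $86,823.38 × 24% = $20,837.61.
Line 2 (3649.73.26, Pelova, 2,484 kg, $268,247.16):
Base rate for 3649.73.26 is 27%.
Origin Pelova qualifies under the Fenova–Pelova agreement and 3649.73.26 is covered: preferential rate 24% applies instead.
The additional-duty order on 3649.73.26 targets Hesania, not Pelova; it does not apply.
Duty = $268,247.16 × 24% = $64,379.32.
Total = $20,837.61 + $64,379.32 = $85,216.93.

$85,216.93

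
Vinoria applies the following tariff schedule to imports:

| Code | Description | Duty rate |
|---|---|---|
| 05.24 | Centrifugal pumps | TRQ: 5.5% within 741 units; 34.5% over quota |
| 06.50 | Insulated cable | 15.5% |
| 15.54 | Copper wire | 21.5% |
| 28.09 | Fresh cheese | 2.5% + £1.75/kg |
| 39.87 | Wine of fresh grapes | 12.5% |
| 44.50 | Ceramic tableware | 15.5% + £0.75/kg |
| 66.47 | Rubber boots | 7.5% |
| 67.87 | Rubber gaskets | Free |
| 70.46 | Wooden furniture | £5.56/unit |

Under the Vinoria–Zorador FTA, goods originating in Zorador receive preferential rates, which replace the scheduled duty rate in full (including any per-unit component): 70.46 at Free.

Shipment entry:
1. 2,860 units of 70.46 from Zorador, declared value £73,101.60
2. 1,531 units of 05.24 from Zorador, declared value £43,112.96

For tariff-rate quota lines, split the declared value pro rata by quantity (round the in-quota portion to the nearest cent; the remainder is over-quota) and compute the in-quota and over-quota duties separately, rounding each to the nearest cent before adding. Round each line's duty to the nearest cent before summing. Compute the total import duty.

£8,822.67

Line 1 (70.46, Zorador, 2,860 units, £73,101.60):
Base rate for 70.46 is £5.56/unit.
Origin Zorador qualifies under the Vinoria–Zorador agreement and 70.46 is covered: preferential rate Free applies instead.
Duty = £73,101.60 × 0% = £0.00.
Line 2 (05.24, Zorador, 1,531 units, £43,112.96):
Code 05.24 is under a tariff-rate quota (threshold 741 units). In-quota: 741 units at 5.5%; over-quota: 790 units at 34.5%.
Pro-rata value split: in-quota = £43,112.96 × 741/1,531 = £20,866.56; over-quota = £43,112.96 − £20,866.56 = £22,246.40.
In-quota duty = £20,866.56 × 5.5% = £1,147.66. Over-quota duty = £22,246.40 × 34.5% = £7,675.01.
Line duty = £1,147.66 + £7,675.01 = £8,822.67.
Total = £0.00 + £8,822.67 = £8,822.67.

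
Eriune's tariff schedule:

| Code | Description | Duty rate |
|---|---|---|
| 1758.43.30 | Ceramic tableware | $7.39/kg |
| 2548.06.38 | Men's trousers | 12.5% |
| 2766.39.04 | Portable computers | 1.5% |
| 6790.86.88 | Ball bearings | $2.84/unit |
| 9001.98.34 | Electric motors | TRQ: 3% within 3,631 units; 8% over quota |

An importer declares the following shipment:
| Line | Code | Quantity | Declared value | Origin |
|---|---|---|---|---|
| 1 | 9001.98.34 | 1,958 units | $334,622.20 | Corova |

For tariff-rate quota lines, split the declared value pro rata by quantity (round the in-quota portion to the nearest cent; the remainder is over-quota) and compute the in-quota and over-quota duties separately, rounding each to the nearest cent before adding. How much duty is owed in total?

$10,038.67

Line 1 (9001.98.34, Corova, 1,958 units, $334,622.20):
Code 9001.98.34 is under a tariff-rate quota (threshold 3,631 units). Quantity 1,958 units is within the quota, so the in-quota rate 3% applies to the full value.
Duty = $334,622.20 × 3% = $10,038.67.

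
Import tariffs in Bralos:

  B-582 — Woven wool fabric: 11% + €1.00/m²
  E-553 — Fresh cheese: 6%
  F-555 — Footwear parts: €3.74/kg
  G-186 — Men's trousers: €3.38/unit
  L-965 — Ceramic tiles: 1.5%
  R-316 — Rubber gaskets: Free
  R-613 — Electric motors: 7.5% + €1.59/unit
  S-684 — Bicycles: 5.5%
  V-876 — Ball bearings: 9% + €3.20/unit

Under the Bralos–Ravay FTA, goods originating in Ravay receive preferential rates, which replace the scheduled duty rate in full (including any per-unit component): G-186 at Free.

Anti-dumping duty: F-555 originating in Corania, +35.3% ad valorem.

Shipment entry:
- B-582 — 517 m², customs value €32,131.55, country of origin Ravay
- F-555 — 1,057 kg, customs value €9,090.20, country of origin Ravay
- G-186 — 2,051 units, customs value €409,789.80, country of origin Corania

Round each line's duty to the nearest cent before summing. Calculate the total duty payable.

Line 1 (B-582, Ravay, 517 m², €32,131.55):
Base rate for B-582 is 11% + €1.00/m².
Origin Ravay is the FTA partner but B-582 is not on the preference list; base rate stands.
Duty = €32,131.55 × 11% + 517 × €1.00 = €4,051.47.
Line 2 (F-555, Ravay, 1,057 kg, €9,090.20):
Base rate for F-555 is €3.74/kg.
Origin Ravay is the FTA partner but F-555 is not on the preference list; base rate stands.
The additional-duty order on F-555 targets Corania, not Ravay; it does not apply.
Duty = 1,057 × €3.74 = €3,953.18.
Line 3 (G-186, Corania, 2,051 units, €409,789.80):
Base rate for G-186 is €3.38/unit.
G-186 has an FTA preferential rate, but origin Corania is not Ravay; base rate stands.
Duty = 2,051 × €3.38 = €6,932.38.
Total = €4,051.47 + €3,953.18 + €6,932.38 = €14,937.03.

€14,937.03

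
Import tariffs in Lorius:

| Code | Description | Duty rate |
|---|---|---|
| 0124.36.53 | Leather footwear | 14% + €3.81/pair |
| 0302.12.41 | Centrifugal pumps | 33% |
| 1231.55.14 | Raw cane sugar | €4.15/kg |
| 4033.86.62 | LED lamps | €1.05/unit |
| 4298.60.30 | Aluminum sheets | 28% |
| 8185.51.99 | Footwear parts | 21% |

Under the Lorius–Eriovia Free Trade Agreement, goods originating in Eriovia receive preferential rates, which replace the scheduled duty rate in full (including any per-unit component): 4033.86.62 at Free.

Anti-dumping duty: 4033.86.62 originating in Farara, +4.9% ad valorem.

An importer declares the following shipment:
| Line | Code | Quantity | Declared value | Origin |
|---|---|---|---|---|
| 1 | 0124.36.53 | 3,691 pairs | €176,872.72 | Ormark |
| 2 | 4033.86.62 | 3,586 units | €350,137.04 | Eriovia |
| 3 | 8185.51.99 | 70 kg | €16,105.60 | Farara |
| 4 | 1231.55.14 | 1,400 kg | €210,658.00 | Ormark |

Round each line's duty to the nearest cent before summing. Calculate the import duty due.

Line 1 (0124.36.53, Ormark, 3,691 pairs, €176,872.72):
Base rate for 0124.36.53 is 14% + €3.81/pair.
Duty = €176,872.72 × 14% + 3,691 × €3.81 = €38,824.89.
Line 2 (4033.86.62, Eriovia, 3,586 units, €350,137.04):
Base rate for 4033.86.62 is €1.05/unit.
Origin Eriovia qualifies under the Lorius–Eriovia agreement and 4033.86.62 is covered: preferential rate Free applies instead.
The additional-duty order on 4033.86.62 targets Farara, not Eriovia; it does not apply.
Duty = €350,137.04 × 0% = €0.00.
Line 3 (8185.51.99, Farara, 70 kg, €16,105.60):
Base rate for 8185.51.99 is 21%.
Duty = €16,105.60 × 21% = €3,382.18.
Line 4 (1231.55.14, Ormark, 1,400 kg, €210,658.00):
Base rate for 1231.55.14 is €4.15/kg.
Duty = 1,400 × €4.15 = €5,810.00.
Total = €38,824.89 + €0.00 + €3,382.18 + €5,810.00 = €48,017.07.

€48,017.07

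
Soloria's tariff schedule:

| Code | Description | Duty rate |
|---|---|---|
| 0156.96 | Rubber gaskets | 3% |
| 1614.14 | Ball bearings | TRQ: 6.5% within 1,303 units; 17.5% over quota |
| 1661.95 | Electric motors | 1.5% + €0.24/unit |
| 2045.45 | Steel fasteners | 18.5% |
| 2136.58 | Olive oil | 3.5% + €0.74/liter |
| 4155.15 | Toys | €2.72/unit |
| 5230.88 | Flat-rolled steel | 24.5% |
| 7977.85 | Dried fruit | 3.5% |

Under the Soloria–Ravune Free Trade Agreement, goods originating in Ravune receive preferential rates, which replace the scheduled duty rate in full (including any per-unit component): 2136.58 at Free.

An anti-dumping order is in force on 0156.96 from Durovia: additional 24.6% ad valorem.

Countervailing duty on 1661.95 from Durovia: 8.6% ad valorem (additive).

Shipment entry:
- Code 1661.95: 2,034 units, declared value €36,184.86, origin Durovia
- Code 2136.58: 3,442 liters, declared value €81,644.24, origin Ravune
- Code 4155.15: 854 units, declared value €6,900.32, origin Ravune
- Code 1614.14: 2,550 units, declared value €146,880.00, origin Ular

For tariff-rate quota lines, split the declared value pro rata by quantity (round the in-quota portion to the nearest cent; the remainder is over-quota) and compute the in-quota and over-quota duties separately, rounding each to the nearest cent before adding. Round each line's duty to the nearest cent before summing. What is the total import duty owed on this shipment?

€23,913.90

Line 1 (1661.95, Durovia, 2,034 units, €36,184.86):
Base rate for 1661.95 is 1.5% + €0.24/unit.
Additional duty on 1661.95 from Durovia: +8.6%. Applied ad valorem rate: 1.5% + 8.6% = 10.1%.
Duty = €36,184.86 × 10.1% + 2,034 × €0.24 = €4,142.83.
Line 2 (2136.58, Ravune, 3,442 liters, €81,644.24):
Base rate for 2136.58 is 3.5% + €0.74/liter.
Origin Ravune qualifies under the Soloria–Ravune agreement and 2136.58 is covered: preferential rate Free applies instead.
Duty = €81,644.24 × 0% = €0.00.
Line 3 (4155.15, Ravune, 854 units, €6,900.32):
Base rate for 4155.15 is €2.72/unit.
Origin Ravune is the FTA partner but 4155.15 is not on the preference list; base rate stands.
Duty = 854 × €2.72 = €2,322.88.
Line 4 (1614.14, Ular, 2,550 units, €146,880.00):
Code 1614.14 is under a tariff-rate quota (threshold 1,303 units). In-quota: 1,303 units at 6.5%; over-quota: 1,247 units at 17.5%.
Pro-rata value split: in-quota = €146,880.00 × 1,303/2,550 = €75,052.80; over-quota = €146,880.00 − €75,052.80 = €71,827.20.
In-quota duty = €75,052.80 × 6.5% = €4,878.43. Over-quota duty = €71,827.20 × 17.5% = €12,569.76.
Line duty = €4,878.43 + €12,569.76 = €17,448.19.
Total = €4,142.83 + €0.00 + €2,322.88 + €17,448.19 = €23,913.90.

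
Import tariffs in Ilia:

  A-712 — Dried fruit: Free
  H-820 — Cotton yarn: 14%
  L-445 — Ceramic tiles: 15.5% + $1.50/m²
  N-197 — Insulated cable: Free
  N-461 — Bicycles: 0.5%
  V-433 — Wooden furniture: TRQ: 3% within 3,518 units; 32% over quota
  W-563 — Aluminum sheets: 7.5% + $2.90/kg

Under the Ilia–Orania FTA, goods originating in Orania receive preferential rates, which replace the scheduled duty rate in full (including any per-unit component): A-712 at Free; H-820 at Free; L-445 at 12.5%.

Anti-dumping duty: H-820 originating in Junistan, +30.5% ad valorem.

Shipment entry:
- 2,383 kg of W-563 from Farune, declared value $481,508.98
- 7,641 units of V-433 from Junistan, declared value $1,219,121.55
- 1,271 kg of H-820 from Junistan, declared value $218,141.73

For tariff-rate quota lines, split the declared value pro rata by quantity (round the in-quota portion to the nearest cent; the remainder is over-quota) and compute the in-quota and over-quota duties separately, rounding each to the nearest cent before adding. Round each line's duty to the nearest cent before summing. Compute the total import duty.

$367,439.74

Line 1 (W-563, Farune, 2,383 kg, $481,508.98):
Base rate for W-563 is 7.5% + $2.90/kg.
Duty = $481,508.98 × 7.5% + 2,383 × $2.90 = $43,023.87.
Line 2 (V-433, Junistan, 7,641 units, $1,219,121.55):
Code V-433 is under a tariff-rate quota (threshold 3,518 units). In-quota: 3,518 units at 3%; over-quota: 4,123 units at 32%.
Pro-rata value split: in-quota = $1,219,121.55 × 3,518/7,641 = $561,296.90; over-quota = $1,219,121.55 − $561,296.90 = $657,824.65.
In-quota duty = $561,296.90 × 3% = $16,838.91. Over-quota duty = $657,824.65 × 32% = $210,503.89.
Line duty = $16,838.91 + $210,503.89 = $227,342.80.
Line 3 (H-820, Junistan, 1,271 kg, $218,141.73):
Base rate for H-820 is 14%.
H-820 has an FTA preferential rate, but origin Junistan is not Orania; base rate stands.
Additional duty on H-820 from Junistan: +30.5%. Applied ad valorem rate: 14% + 30.5% = 44.5%.
Duty = $218,141.73 × 44.5% = $97,073.07.
Total = $43,023.87 + $227,342.80 + $97,073.07 = $367,439.74.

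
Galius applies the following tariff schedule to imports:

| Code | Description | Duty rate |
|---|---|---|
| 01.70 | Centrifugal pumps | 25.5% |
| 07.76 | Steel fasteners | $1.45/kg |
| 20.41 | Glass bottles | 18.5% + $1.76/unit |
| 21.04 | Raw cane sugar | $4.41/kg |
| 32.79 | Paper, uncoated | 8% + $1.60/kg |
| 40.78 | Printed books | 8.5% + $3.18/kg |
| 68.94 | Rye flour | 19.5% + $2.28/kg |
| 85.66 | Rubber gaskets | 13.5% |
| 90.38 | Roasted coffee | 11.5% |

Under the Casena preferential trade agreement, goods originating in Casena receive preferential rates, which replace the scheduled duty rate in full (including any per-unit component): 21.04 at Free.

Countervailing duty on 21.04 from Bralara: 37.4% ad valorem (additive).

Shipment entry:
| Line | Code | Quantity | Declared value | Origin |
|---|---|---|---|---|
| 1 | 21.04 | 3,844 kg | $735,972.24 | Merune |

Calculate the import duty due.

$16,952.04

Line 1 (21.04, Merune, 3,844 kg, $735,972.24):
Base rate for 21.04 is $4.41/kg.
21.04 has an FTA preferential rate, but origin Merune is not Casena; base rate stands.
The additional-duty order on 21.04 targets Bralara, not Merune; it does not apply.
Duty = 3,844 × $4.41 = $16,952.04.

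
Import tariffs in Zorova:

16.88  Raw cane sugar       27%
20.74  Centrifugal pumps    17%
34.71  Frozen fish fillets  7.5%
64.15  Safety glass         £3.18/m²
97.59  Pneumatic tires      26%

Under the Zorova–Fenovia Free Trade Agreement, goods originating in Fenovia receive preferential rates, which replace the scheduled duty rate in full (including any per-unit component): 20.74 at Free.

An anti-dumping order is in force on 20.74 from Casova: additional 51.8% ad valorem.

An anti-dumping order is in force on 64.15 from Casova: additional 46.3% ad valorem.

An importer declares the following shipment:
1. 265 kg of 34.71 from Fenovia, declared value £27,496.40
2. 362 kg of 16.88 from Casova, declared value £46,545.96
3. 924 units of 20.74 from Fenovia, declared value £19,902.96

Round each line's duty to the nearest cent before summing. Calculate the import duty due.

£14,629.64

Line 1 (34.71, Fenovia, 265 kg, £27,496.40):
Base rate for 34.71 is 7.5%.
Origin Fenovia is the FTA partner but 34.71 is not on the preference list; base rate stands.
Duty = £27,496.40 × 7.5% = £2,062.23.
Line 2 (16.88, Casova, 362 kg, £46,545.96):
Base rate for 16.88 is 27%.
Duty = £46,545.96 × 27% = £12,567.41.
Line 3 (20.74, Fenovia, 924 units, £19,902.96):
Base rate for 20.74 is 17%.
Origin Fenovia qualifies under the Zorova–Fenovia agreement and 20.74 is covered: preferential rate Free applies instead.
The additional-duty order on 20.74 targets Casova, not Fenovia; it does not apply.
Duty = £19,902.96 × 0% = £0.00.
Total = £2,062.23 + £12,567.41 + £0.00 = £14,629.64.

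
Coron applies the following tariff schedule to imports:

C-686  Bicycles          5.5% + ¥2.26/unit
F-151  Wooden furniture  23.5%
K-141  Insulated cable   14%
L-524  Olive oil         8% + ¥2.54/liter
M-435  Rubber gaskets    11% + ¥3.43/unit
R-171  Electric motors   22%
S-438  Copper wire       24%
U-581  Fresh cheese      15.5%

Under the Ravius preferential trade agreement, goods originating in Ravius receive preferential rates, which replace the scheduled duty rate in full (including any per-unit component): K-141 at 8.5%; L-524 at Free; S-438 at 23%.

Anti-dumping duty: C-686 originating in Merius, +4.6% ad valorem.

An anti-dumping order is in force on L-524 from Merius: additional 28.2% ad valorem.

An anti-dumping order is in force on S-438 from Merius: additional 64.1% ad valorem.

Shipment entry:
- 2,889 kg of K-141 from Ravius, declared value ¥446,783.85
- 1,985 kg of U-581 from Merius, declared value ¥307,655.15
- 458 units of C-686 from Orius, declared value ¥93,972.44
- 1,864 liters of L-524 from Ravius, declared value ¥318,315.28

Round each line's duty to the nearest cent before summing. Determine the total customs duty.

¥91,866.74

Line 1 (K-141, Ravius, 2,889 kg, ¥446,783.85):
Base rate for K-141 is 14%.
Origin Ravius qualifies under the Coron–Ravius agreement and K-141 is covered: preferential rate 8.5% applies instead.
Duty = ¥446,783.85 × 8.5% = ¥37,976.63.
Line 2 (U-581, Merius, 1,985 kg, ¥307,655.15):
Base rate for U-581 is 15.5%.
Duty = ¥307,655.15 × 15.5% = ¥47,686.55.
Line 3 (C-686, Orius, 458 units, ¥93,972.44):
Base rate for C-686 is 5.5% + ¥2.26/unit.
The additional-duty order on C-686 targets Merius, not Orius; it does not apply.
Duty = ¥93,972.44 × 5.5% + 458 × ¥2.26 = ¥6,203.56.
Line 4 (L-524, Ravius, 1,864 liters, ¥318,315.28):
Base rate for L-524 is 8% + ¥2.54/liter.
Origin Ravius qualifies under the Coron–Ravius agreement and L-524 is covered: preferential rate Free applies instead.
The additional-duty order on L-524 targets Merius, not Ravius; it does not apply.
Duty = ¥318,315.28 × 0% = ¥0.00.
Total = ¥37,976.63 + ¥47,686.55 + ¥6,203.56 + ¥0.00 = ¥91,866.74.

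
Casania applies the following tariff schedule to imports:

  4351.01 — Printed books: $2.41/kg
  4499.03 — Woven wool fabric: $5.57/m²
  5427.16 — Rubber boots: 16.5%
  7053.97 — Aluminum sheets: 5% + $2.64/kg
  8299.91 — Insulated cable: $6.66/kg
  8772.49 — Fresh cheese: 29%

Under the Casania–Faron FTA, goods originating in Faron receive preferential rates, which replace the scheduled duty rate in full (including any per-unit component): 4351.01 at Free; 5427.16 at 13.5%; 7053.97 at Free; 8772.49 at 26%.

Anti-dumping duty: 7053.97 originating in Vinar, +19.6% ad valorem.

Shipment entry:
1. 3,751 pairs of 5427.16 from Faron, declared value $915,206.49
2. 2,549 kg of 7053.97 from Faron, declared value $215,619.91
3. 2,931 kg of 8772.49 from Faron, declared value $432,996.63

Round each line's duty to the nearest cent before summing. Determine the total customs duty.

$236,132.00

Line 1 (5427.16, Faron, 3,751 pairs, $915,206.49):
Base rate for 5427.16 is 16.5%.
Origin Faron qualifies under the Casania–Faron agreement and 5427.16 is covered: preferential rate 13.5% applies instead.
Duty = $915,206.49 × 13.5% = $123,552.88.
Line 2 (7053.97, Faron, 2,549 kg, $215,619.91):
Base rate for 7053.97 is 5% + $2.64/kg.
Origin Faron qualifies under the Casania–Faron agreement and 7053.97 is covered: preferential rate Free applies instead.
The additional-duty order on 7053.97 targets Vinar, not Faron; it does not apply.
Duty = $215,619.91 × 0% = $0.00.
Line 3 (8772.49, Faron, 2,931 kg, $432,996.63):
Base rate for 8772.49 is 29%.
Origin Faron qualifies under the Casania–Faron agreement and 8772.49 is covered: preferential rate 26% applies instead.
Duty = $432,996.63 × 26% = $112,579.12.
Total = $123,552.88 + $0.00 + $112,579.12 = $236,132.00.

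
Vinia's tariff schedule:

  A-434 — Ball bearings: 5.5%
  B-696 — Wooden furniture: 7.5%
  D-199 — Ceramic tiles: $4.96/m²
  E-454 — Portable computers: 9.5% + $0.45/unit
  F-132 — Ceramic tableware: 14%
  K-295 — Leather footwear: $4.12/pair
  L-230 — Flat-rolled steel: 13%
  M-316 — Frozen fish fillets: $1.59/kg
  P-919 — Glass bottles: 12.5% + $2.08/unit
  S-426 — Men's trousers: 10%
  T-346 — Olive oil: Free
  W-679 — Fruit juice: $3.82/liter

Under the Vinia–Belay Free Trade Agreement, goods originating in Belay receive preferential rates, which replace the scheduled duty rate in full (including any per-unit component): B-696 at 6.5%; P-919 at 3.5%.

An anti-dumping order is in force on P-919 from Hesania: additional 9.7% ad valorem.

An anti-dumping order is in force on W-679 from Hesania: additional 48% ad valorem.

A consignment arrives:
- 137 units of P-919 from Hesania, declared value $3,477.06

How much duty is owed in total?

$1,056.87

Line 1 (P-919, Hesania, 137 units, $3,477.06):
Base rate for P-919 is 12.5% + $2.08/unit.
P-919 has an FTA preferential rate, but origin Hesania is not Belay; base rate stands.
Additional duty on P-919 from Hesania: +9.7%. Applied ad valorem rate: 12.5% + 9.7% = 22.2%.
Duty = $3,477.06 × 22.2% + 137 × $2.08 = $1,056.87.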